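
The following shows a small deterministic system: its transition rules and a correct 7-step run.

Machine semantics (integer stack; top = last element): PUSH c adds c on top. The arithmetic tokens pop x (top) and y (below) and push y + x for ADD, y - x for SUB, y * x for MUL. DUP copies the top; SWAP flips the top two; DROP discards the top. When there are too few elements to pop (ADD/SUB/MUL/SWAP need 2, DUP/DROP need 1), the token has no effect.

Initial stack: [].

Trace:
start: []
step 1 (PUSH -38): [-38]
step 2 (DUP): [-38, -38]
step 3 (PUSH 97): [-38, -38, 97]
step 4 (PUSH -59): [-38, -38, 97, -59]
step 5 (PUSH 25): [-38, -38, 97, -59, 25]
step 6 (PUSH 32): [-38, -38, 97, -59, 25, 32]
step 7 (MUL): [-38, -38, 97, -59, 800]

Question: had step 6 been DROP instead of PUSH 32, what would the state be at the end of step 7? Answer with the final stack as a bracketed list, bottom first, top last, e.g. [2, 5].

[-38, -38, -5723]

(re-executing from step 6 with the substitution; state before step 6: [-38, -38, 97, -59, 25])
step 6 (DROP): [-38, -38, 97, -59]
step 7 (MUL): [-38, -38, -5723]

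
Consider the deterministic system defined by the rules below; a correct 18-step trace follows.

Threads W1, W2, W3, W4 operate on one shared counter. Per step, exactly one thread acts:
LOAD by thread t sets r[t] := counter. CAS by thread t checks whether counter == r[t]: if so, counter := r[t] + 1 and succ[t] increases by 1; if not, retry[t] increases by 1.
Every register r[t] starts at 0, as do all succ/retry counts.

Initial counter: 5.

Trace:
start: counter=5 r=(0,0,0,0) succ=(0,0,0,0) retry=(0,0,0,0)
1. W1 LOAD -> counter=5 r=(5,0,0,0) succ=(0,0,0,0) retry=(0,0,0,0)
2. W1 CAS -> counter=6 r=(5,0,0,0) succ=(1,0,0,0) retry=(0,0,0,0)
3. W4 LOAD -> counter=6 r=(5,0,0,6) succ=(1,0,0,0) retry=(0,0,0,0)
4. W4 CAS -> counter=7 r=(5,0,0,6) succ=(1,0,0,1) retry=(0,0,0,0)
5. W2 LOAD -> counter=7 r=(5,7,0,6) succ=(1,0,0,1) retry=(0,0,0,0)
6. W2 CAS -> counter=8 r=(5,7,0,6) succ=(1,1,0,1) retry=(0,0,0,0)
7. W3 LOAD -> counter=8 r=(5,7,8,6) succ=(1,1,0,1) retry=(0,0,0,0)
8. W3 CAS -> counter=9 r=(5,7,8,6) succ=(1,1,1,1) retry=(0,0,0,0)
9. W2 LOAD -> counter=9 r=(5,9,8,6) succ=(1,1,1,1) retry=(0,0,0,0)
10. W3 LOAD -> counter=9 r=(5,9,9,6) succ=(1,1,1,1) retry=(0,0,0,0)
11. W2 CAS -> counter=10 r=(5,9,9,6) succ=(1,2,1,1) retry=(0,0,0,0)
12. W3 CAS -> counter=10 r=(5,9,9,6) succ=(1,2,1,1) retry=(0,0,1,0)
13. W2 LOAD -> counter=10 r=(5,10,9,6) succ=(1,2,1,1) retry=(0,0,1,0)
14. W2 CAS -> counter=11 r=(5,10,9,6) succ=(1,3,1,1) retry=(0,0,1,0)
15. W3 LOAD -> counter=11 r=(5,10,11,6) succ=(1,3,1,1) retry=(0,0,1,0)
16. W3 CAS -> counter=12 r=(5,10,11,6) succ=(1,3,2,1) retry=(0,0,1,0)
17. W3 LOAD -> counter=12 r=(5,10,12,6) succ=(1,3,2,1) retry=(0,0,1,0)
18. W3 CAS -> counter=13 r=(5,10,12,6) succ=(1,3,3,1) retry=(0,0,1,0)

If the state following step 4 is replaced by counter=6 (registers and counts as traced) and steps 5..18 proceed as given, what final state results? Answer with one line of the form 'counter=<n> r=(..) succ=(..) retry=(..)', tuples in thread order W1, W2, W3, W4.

state after step 4 := counter=6 r=(5,0,0,6) succ=(1,0,0,1) retry=(0,0,0,0)
5. W2 LOAD -> counter=6 r=(5,6,0,6) succ=(1,0,0,1) retry=(0,0,0,0)
6. W2 CAS -> counter=7 r=(5,6,0,6) succ=(1,1,0,1) retry=(0,0,0,0)
7. W3 LOAD -> counter=7 r=(5,6,7,6) succ=(1,1,0,1) retry=(0,0,0,0)
8. W3 CAS -> counter=8 r=(5,6,7,6) succ=(1,1,1,1) retry=(0,0,0,0)
9. W2 LOAD -> counter=8 r=(5,8,7,6) succ=(1,1,1,1) retry=(0,0,0,0)
10. W3 LOAD -> counter=8 r=(5,8,8,6) succ=(1,1,1,1) retry=(0,0,0,0)
11. W2 CAS -> counter=9 r=(5,8,8,6) succ=(1,2,1,1) retry=(0,0,0,0)
12. W3 CAS -> counter=9 r=(5,8,8,6) succ=(1,2,1,1) retry=(0,0,1,0)
13. W2 LOAD -> counter=9 r=(5,9,8,6) succ=(1,2,1,1) retry=(0,0,1,0)
14. W2 CAS -> counter=10 r=(5,9,8,6) succ=(1,3,1,1) retry=(0,0,1,0)
15. W3 LOAD -> counter=10 r=(5,9,10,6) succ=(1,3,1,1) retry=(0,0,1,0)
16. W3 CAS -> counter=11 r=(5,9,10,6) succ=(1,3,2,1) retry=(0,0,1,0)
17. W3 LOAD -> counter=11 r=(5,9,11,6) succ=(1,3,2,1) retry=(0,0,1,0)
18. W3 CAS -> counter=12 r=(5,9,11,6) succ=(1,3,3,1) retry=(0,0,1,0)

counter=12 r=(5,9,11,6) succ=(1,3,3,1) retry=(0,0,1,0)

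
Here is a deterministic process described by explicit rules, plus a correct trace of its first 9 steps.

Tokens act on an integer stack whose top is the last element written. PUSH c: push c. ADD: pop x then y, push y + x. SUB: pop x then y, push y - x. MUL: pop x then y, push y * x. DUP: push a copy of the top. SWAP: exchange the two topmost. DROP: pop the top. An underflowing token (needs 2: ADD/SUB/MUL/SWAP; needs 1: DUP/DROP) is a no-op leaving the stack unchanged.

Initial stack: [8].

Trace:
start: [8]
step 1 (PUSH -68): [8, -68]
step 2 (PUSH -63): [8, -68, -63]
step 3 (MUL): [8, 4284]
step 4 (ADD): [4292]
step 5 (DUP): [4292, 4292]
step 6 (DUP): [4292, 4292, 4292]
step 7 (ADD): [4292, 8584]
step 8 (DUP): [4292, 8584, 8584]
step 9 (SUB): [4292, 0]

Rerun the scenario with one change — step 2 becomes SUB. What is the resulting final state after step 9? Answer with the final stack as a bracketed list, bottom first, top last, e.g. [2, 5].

(re-executing from step 2 with the substitution; state before step 2: [8, -68])
step 2 (SUB): [76]
step 3 (MUL): [76]
step 4 (ADD): [76]
step 5 (DUP): [76, 76]
step 6 (DUP): [76, 76, 76]
step 7 (ADD): [76, 152]
step 8 (DUP): [76, 152, 152]
step 9 (SUB): [76, 0]

[76, 0]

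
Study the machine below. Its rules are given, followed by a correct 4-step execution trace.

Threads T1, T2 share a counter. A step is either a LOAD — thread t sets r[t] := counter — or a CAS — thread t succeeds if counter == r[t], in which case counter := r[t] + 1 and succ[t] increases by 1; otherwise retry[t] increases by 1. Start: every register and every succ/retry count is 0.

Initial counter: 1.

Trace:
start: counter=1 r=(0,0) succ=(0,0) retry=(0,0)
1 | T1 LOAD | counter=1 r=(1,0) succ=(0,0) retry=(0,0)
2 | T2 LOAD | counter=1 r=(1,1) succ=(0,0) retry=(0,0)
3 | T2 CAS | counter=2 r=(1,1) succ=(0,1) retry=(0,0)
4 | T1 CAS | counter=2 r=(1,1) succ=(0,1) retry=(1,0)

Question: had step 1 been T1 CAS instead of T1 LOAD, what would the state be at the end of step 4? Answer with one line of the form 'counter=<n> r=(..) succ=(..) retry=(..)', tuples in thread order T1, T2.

counter=2 r=(0,1) succ=(0,1) retry=(2,0)

(re-executing from step 1 with the substitution; state before step 1: counter=1 r=(0,0) succ=(0,0) retry=(0,0))
1 | T1 CAS | counter=1 r=(0,0) succ=(0,0) retry=(1,0)
2 | T2 LOAD | counter=1 r=(0,1) succ=(0,0) retry=(1,0)
3 | T2 CAS | counter=2 r=(0,1) succ=(0,1) retry=(1,0)
4 | T1 CAS | counter=2 r=(0,1) succ=(0,1) retry=(2,0)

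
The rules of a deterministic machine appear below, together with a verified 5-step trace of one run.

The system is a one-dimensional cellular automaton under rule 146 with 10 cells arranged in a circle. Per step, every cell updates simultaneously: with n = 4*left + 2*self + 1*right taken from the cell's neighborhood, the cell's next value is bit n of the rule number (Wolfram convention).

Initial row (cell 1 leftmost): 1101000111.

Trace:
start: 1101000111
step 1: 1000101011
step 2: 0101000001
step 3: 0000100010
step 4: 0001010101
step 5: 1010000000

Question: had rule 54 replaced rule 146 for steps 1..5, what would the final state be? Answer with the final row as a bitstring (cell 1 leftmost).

(re-executing steps 1..5 under rule 54; state before step 1: 1101000111)
step 1: 0011101000
step 2: 0100011100
step 3: 1110100010
step 4: 0001110111
step 5: 1010001000

1010001000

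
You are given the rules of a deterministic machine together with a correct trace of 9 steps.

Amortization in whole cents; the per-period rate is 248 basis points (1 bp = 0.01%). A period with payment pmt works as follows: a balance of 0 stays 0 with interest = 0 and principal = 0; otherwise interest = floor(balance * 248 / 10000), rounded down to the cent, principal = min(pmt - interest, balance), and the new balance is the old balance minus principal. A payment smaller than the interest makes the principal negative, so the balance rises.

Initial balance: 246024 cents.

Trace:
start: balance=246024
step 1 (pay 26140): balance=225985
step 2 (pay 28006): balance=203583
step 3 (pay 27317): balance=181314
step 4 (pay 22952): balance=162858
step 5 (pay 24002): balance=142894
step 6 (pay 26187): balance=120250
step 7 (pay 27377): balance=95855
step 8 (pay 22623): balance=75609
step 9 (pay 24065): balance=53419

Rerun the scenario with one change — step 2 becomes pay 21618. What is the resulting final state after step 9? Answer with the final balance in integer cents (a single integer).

61002

(re-executing from step 2 with the substitution; state before step 2: balance=225985)
step 2 (pay 21618): balance=209971
step 3 (pay 27317): balance=187861
step 4 (pay 22952): balance=169567
step 5 (pay 24002): balance=149770
step 6 (pay 26187): balance=127297
step 7 (pay 27377): balance=103076
step 8 (pay 22623): balance=83009
step 9 (pay 24065): balance=61002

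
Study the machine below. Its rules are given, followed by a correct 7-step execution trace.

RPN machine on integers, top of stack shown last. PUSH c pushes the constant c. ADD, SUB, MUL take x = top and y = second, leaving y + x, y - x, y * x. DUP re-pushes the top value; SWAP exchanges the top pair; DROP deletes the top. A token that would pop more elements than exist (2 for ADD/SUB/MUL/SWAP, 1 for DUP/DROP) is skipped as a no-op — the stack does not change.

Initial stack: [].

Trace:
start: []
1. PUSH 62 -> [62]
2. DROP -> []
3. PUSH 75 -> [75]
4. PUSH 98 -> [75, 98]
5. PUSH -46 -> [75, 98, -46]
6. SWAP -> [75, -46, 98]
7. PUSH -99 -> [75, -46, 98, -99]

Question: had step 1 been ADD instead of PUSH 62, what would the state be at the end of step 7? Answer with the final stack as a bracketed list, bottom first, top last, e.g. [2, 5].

(re-executing from step 1 with the substitution; state before step 1: [])
1. ADD -> []
2. DROP -> []
3. PUSH 75 -> [75]
4. PUSH 98 -> [75, 98]
5. PUSH -46 -> [75, 98, -46]
6. SWAP -> [75, -46, 98]
7. PUSH -99 -> [75, -46, 98, -99]

[75, -46, 98, -99]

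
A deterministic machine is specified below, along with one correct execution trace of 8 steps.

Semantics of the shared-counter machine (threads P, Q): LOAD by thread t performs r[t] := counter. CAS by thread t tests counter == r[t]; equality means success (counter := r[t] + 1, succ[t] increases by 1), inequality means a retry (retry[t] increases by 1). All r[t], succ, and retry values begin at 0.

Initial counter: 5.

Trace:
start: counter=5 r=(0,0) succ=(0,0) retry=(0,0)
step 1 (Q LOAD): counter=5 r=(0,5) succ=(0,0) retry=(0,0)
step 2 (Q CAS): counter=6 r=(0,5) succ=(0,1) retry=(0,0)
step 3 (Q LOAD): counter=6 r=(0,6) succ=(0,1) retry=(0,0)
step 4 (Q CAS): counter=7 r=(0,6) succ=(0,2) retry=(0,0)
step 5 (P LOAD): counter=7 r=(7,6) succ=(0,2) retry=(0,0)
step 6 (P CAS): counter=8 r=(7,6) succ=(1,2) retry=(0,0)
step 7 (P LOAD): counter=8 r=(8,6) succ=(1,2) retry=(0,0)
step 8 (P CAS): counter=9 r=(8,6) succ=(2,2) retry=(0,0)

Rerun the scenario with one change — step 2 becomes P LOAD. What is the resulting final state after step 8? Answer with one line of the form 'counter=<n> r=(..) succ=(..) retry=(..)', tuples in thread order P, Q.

counter=8 r=(7,5) succ=(2,1) retry=(0,0)

(re-executing from step 2 with the substitution; state before step 2: counter=5 r=(0,5) succ=(0,0) retry=(0,0))
step 2 (P LOAD): counter=5 r=(5,5) succ=(0,0) retry=(0,0)
step 3 (Q LOAD): counter=5 r=(5,5) succ=(0,0) retry=(0,0)
step 4 (Q CAS): counter=6 r=(5,5) succ=(0,1) retry=(0,0)
step 5 (P LOAD): counter=6 r=(6,5) succ=(0,1) retry=(0,0)
step 6 (P CAS): counter=7 r=(6,5) succ=(1,1) retry=(0,0)
step 7 (P LOAD): counter=7 r=(7,5) succ=(1,1) retry=(0,0)
step 8 (P CAS): counter=8 r=(7,5) succ=(2,1) retry=(0,0)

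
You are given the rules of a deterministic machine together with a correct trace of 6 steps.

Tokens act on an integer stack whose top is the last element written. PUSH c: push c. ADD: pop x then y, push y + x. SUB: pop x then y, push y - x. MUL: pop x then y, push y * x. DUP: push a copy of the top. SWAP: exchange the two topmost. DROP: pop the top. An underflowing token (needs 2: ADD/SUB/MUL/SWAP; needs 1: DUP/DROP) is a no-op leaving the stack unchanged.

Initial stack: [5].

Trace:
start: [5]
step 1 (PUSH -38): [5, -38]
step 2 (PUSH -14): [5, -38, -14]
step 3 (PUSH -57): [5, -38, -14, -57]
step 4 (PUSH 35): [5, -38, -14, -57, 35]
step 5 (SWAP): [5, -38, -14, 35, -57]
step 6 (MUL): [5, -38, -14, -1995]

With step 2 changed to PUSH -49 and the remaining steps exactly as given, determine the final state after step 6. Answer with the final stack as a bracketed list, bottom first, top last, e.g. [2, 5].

(re-executing from step 2 with the substitution; state before step 2: [5, -38])
step 2 (PUSH -49): [5, -38, -49]
step 3 (PUSH -57): [5, -38, -49, -57]
step 4 (PUSH 35): [5, -38, -49, -57, 35]
step 5 (SWAP): [5, -38, -49, 35, -57]
step 6 (MUL): [5, -38, -49, -1995]

[5, -38, -49, -1995]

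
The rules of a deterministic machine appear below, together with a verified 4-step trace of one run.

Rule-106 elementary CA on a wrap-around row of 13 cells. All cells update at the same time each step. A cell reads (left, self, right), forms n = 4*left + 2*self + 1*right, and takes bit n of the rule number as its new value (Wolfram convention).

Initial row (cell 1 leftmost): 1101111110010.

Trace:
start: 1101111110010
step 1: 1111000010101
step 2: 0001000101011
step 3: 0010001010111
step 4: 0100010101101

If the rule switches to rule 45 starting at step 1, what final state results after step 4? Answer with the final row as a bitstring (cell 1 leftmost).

(re-executing steps 1..4 under rule 45; state before step 1: 1101111110010)
step 1: 1011000000011
step 2: 0110011111010
step 3: 0100010000110
step 4: 0101010110100

0101010110100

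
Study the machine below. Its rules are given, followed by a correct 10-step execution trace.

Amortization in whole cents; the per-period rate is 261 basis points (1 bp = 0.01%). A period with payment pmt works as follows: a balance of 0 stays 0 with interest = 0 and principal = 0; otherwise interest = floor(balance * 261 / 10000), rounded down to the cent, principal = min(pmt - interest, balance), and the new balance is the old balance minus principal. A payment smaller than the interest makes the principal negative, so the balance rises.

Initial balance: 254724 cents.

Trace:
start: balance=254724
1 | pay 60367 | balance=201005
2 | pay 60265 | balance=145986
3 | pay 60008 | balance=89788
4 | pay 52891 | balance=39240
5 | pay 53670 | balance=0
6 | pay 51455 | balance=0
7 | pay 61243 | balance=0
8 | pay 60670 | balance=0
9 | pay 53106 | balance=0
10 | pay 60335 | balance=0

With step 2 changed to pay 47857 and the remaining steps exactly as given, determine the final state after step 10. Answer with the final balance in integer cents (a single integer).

0

(re-executing from step 2 with the substitution; state before step 2: balance=201005)
2 | pay 47857 | balance=158394
3 | pay 60008 | balance=102520
4 | pay 52891 | balance=52304
5 | pay 53670 | balance=0
6 | pay 51455 | balance=0
7 | pay 61243 | balance=0
8 | pay 60670 | balance=0
9 | pay 53106 | balance=0
10 | pay 60335 | balance=0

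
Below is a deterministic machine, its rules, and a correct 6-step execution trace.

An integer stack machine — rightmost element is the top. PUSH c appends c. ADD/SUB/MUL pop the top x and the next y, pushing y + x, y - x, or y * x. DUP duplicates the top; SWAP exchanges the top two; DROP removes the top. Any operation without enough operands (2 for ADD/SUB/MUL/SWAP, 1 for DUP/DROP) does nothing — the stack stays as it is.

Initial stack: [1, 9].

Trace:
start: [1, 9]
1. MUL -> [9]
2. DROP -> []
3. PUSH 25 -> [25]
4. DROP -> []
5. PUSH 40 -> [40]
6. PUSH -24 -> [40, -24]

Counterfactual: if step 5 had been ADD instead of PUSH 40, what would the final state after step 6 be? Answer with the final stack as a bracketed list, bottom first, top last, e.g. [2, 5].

[-24]

(re-executing from step 5 with the substitution; state before step 5: [])
5. ADD -> []
6. PUSH -24 -> [-24]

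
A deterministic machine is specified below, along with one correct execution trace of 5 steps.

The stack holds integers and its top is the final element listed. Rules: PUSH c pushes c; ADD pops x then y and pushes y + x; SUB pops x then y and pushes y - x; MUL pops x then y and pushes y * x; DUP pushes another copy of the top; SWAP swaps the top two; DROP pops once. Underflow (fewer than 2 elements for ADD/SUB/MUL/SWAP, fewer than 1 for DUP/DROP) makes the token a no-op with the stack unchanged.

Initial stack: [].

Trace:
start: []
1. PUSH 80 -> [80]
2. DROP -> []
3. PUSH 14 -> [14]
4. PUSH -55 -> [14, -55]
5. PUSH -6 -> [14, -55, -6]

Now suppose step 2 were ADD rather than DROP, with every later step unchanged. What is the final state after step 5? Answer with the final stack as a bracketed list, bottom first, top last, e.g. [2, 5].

(re-executing from step 2 with the substitution; state before step 2: [80])
2. ADD -> [80]
3. PUSH 14 -> [80, 14]
4. PUSH -55 -> [80, 14, -55]
5. PUSH -6 -> [80, 14, -55, -6]

[80, 14, -55, -6]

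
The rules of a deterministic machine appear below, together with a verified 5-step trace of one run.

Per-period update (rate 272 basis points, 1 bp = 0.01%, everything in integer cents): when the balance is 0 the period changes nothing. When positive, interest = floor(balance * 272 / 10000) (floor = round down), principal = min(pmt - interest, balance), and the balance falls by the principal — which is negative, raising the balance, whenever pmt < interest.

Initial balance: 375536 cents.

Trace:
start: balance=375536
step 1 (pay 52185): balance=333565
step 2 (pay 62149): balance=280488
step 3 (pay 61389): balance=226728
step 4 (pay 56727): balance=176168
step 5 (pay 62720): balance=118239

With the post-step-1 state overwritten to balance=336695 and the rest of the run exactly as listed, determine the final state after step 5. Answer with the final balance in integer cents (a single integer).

121724

state after step 1 := balance=336695
step 2 (pay 62149): balance=283704
step 3 (pay 61389): balance=230031
step 4 (pay 56727): balance=179560
step 5 (pay 62720): balance=121724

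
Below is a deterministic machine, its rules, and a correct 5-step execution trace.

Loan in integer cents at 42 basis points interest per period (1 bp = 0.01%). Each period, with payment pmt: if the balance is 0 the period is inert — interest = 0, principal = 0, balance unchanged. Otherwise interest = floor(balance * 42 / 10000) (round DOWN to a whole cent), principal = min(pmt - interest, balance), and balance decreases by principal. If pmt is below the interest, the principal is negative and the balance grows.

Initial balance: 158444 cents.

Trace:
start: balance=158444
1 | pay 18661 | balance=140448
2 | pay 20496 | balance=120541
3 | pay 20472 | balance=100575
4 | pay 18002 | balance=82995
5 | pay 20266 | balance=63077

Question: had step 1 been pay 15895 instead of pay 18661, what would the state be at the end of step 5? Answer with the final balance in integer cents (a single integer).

65890

(re-executing from step 1 with the substitution; state before step 1: balance=158444)
1 | pay 15895 | balance=143214
2 | pay 20496 | balance=123319
3 | pay 20472 | balance=103364
4 | pay 18002 | balance=85796
5 | pay 20266 | balance=65890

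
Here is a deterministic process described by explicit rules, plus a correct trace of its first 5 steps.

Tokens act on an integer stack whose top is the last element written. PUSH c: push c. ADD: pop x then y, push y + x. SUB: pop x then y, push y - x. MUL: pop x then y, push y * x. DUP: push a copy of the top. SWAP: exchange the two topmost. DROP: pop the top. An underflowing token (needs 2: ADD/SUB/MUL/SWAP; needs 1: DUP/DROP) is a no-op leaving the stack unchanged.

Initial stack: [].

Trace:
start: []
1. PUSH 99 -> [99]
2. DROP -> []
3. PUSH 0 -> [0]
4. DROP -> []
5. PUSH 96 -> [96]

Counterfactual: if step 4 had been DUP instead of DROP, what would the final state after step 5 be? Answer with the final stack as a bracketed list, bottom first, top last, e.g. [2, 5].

(re-executing from step 4 with the substitution; state before step 4: [0])
4. DUP -> [0, 0]
5. PUSH 96 -> [0, 0, 96]

[0, 0, 96]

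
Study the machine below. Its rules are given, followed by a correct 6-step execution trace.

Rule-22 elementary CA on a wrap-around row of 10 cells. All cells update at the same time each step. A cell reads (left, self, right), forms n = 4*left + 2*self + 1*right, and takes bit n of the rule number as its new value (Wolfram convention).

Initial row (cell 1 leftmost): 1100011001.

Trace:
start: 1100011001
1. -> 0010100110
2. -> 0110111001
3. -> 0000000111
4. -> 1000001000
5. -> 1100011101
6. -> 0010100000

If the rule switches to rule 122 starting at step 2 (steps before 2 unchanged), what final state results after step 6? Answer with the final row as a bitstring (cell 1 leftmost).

1101111011

(re-executing steps 2..6 under rule 122; state before step 2: 0010100110)
2. -> 0101011111
3. -> 1010110001
4. -> 1101111011
5. -> 0111001110
6. -> 1101111011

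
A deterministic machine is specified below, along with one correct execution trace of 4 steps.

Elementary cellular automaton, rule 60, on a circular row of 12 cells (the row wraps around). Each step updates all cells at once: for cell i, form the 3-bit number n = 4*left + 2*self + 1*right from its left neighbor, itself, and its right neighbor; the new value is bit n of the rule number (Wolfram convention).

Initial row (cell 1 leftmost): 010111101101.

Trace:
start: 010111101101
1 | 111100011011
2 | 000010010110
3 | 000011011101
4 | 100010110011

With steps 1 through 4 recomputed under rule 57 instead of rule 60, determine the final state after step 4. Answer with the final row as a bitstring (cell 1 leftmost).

(re-executing steps 1..4 under rule 57; state before step 1: 010111101101)
1 | 101100011010
2 | 011011010101
3 | 110110101010
4 | 101101010101

101101010101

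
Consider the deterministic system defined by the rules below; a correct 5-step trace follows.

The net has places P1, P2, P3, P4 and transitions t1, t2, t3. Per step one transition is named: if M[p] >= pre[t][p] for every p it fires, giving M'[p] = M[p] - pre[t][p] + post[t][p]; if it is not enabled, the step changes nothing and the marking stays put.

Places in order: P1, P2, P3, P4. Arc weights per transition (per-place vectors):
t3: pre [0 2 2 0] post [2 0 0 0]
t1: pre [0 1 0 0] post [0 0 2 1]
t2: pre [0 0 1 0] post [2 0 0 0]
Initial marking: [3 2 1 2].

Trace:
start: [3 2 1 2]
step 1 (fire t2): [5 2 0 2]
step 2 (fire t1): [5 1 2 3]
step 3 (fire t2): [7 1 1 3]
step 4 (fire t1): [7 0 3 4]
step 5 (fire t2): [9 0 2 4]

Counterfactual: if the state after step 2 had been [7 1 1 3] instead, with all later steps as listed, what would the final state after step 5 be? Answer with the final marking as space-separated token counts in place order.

state after step 2 := [7 1 1 3]
step 3 (fire t2): [9 1 0 3]
step 4 (fire t1): [9 0 2 4]
step 5 (fire t2): [11 0 1 4]

11 0 1 4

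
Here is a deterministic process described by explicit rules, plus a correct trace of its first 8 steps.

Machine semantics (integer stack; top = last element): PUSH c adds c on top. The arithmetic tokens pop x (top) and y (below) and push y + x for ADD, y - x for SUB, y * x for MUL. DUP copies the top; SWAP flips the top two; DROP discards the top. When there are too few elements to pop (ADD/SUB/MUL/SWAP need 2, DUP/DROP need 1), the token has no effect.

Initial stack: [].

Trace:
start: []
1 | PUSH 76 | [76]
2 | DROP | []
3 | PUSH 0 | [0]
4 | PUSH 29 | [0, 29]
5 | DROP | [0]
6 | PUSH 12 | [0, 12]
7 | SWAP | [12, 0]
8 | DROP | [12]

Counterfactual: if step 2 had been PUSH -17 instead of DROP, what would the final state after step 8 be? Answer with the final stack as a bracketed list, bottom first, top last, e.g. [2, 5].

[76, -17, 12]

(re-executing from step 2 with the substitution; state before step 2: [76])
2 | PUSH -17 | [76, -17]
3 | PUSH 0 | [76, -17, 0]
4 | PUSH 29 | [76, -17, 0, 29]
5 | DROP | [76, -17, 0]
6 | PUSH 12 | [76, -17, 0, 12]
7 | SWAP | [76, -17, 12, 0]
8 | DROP | [76, -17, 12]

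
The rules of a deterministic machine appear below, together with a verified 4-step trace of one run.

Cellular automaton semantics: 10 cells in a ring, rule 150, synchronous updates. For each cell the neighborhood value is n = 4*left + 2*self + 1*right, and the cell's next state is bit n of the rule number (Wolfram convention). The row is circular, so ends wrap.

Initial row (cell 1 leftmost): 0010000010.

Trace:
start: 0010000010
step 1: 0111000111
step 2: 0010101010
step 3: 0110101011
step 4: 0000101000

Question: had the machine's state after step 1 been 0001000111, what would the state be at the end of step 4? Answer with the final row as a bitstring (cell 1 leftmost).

state after step 1 := 0001000111
step 2: 1011101010
step 3: 1001001010
step 4: 1111111010

1111111010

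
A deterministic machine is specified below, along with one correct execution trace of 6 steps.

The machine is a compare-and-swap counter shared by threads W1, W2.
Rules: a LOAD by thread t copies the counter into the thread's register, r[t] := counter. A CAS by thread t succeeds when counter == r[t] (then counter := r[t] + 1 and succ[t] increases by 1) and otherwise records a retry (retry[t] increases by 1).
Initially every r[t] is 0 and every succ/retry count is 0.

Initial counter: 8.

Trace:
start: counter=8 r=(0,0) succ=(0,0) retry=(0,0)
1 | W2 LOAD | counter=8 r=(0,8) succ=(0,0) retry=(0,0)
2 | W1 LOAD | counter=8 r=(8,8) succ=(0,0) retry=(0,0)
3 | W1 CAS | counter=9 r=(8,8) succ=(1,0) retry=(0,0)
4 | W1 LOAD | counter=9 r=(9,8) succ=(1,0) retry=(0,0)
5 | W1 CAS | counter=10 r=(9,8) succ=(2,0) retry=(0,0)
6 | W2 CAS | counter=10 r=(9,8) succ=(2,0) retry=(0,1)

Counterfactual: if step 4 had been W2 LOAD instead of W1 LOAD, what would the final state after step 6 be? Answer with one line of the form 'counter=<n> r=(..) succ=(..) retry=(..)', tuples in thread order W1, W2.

(re-executing from step 4 with the substitution; state before step 4: counter=9 r=(8,8) succ=(1,0) retry=(0,0))
4 | W2 LOAD | counter=9 r=(8,9) succ=(1,0) retry=(0,0)
5 | W1 CAS | counter=9 r=(8,9) succ=(1,0) retry=(1,0)
6 | W2 CAS | counter=10 r=(8,9) succ=(1,1) retry=(1,0)

counter=10 r=(8,9) succ=(1,1) retry=(1,0)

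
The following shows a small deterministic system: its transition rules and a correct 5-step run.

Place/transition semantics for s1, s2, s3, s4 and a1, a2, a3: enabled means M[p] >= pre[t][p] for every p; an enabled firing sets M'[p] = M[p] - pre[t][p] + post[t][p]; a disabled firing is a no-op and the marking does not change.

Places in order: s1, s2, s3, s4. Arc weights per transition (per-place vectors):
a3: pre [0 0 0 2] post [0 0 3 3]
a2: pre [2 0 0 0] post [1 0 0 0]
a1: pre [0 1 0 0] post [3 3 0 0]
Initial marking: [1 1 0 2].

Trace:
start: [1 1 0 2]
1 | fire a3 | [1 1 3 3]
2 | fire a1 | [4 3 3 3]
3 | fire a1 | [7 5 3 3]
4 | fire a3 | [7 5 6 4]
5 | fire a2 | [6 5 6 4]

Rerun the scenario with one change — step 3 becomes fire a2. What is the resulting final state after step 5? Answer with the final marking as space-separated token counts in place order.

(re-executing from step 3 with the substitution; state before step 3: [4 3 3 3])
3 | fire a2 | [3 3 3 3]
4 | fire a3 | [3 3 6 4]
5 | fire a2 | [2 3 6 4]

2 3 6 4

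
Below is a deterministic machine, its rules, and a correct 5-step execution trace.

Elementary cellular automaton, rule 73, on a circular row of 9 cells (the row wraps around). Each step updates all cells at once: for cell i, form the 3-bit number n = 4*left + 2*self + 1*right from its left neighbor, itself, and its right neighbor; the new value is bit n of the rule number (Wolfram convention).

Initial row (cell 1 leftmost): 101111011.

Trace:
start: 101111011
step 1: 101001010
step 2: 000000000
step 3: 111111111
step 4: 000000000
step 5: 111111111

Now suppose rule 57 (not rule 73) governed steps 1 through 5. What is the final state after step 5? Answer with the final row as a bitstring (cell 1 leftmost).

(re-executing steps 1..5 under rule 57; state before step 1: 101111011)
step 1: 011000110
step 2: 010110101
step 3: 101101010
step 4: 011010101
step 5: 110101010

110101010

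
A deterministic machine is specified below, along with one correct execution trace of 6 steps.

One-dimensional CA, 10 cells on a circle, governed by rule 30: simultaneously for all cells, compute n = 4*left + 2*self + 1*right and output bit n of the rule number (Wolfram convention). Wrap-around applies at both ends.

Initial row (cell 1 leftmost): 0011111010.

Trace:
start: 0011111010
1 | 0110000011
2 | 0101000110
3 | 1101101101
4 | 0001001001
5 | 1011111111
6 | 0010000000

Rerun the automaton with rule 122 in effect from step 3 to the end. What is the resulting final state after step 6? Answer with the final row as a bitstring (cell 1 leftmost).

0011100111

(re-executing steps 3..6 under rule 122; state before step 3: 0101000110)
3 | 1010101111
4 | 1101011000
5 | 1110111101
6 | 0011100111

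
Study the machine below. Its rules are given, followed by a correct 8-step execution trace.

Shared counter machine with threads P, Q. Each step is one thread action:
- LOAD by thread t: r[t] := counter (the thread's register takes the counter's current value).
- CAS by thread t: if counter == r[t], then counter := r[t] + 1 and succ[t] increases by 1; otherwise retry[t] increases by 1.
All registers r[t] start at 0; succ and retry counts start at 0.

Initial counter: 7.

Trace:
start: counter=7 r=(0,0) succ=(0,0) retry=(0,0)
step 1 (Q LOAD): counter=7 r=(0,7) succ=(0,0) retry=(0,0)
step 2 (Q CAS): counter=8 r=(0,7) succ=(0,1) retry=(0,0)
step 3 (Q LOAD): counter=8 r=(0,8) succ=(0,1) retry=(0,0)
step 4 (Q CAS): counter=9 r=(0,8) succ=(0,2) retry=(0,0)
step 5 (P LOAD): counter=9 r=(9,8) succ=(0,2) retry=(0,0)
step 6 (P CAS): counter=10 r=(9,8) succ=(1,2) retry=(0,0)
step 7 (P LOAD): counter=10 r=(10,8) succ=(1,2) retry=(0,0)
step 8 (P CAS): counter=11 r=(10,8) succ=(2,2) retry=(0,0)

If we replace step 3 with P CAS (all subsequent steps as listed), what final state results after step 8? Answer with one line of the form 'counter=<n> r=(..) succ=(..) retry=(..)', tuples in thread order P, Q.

counter=10 r=(9,7) succ=(2,1) retry=(1,1)

(re-executing from step 3 with the substitution; state before step 3: counter=8 r=(0,7) succ=(0,1) retry=(0,0))
step 3 (P CAS): counter=8 r=(0,7) succ=(0,1) retry=(1,0)
step 4 (Q CAS): counter=8 r=(0,7) succ=(0,1) retry=(1,1)
step 5 (P LOAD): counter=8 r=(8,7) succ=(0,1) retry=(1,1)
step 6 (P CAS): counter=9 r=(8,7) succ=(1,1) retry=(1,1)
step 7 (P LOAD): counter=9 r=(9,7) succ=(1,1) retry=(1,1)
step 8 (P CAS): counter=10 r=(9,7) succ=(2,1) retry=(1,1)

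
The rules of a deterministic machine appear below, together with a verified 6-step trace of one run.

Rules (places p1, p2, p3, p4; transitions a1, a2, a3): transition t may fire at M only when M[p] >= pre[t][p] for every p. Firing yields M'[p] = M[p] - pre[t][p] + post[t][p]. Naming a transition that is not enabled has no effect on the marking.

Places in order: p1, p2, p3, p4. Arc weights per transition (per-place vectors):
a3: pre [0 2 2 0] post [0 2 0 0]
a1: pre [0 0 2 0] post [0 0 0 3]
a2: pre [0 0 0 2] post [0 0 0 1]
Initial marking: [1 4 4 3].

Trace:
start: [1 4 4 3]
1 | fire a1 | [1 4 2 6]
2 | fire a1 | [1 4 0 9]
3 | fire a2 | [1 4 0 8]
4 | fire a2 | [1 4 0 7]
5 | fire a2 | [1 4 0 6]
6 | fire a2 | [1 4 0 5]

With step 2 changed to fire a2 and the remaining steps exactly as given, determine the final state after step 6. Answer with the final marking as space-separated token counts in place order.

1 4 2 1

(re-executing from step 2 with the substitution; state before step 2: [1 4 2 6])
2 | fire a2 | [1 4 2 5]
3 | fire a2 | [1 4 2 4]
4 | fire a2 | [1 4 2 3]
5 | fire a2 | [1 4 2 2]
6 | fire a2 | [1 4 2 1]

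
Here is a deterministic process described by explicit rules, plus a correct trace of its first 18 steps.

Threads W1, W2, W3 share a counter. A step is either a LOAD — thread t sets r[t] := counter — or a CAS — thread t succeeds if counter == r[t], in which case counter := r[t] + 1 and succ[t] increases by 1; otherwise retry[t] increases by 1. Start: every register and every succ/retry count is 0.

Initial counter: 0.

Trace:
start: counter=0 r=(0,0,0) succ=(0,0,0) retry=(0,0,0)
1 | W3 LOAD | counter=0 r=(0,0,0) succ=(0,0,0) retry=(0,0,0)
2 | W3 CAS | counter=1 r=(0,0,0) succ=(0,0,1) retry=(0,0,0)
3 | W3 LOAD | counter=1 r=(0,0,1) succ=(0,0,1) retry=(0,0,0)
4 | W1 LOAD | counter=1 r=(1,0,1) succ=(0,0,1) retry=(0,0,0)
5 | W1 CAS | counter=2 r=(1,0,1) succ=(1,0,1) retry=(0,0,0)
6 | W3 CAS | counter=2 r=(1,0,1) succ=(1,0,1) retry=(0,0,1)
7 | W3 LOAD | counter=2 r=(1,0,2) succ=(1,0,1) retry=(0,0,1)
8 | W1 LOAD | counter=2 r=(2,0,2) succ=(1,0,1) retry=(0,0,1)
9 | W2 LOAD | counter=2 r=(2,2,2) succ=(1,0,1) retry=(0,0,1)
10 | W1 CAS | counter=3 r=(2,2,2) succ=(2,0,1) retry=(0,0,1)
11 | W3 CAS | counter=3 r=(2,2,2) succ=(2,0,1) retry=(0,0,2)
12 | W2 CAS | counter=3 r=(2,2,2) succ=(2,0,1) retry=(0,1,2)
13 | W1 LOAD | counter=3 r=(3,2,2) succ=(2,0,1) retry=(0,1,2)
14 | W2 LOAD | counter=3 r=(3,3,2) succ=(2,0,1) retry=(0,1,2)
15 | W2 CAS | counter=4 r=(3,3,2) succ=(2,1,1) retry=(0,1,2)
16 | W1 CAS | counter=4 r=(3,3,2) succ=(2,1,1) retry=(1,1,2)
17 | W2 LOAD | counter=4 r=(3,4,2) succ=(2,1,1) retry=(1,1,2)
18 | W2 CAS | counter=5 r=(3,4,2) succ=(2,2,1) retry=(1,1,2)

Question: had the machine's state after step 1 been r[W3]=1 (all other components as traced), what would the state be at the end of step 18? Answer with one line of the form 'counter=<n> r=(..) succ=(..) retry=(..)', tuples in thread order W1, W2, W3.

counter=4 r=(2,3,1) succ=(2,2,0) retry=(1,1,3)

state after step 1 := counter=0 r=(0,0,1) succ=(0,0,0) retry=(0,0,0)
2 | W3 CAS | counter=0 r=(0,0,1) succ=(0,0,0) retry=(0,0,1)
3 | W3 LOAD | counter=0 r=(0,0,0) succ=(0,0,0) retry=(0,0,1)
4 | W1 LOAD | counter=0 r=(0,0,0) succ=(0,0,0) retry=(0,0,1)
5 | W1 CAS | counter=1 r=(0,0,0) succ=(1,0,0) retry=(0,0,1)
6 | W3 CAS | counter=1 r=(0,0,0) succ=(1,0,0) retry=(0,0,2)
7 | W3 LOAD | counter=1 r=(0,0,1) succ=(1,0,0) retry=(0,0,2)
8 | W1 LOAD | counter=1 r=(1,0,1) succ=(1,0,0) retry=(0,0,2)
9 | W2 LOAD | counter=1 r=(1,1,1) succ=(1,0,0) retry=(0,0,2)
10 | W1 CAS | counter=2 r=(1,1,1) succ=(2,0,0) retry=(0,0,2)
11 | W3 CAS | counter=2 r=(1,1,1) succ=(2,0,0) retry=(0,0,3)
12 | W2 CAS | counter=2 r=(1,1,1) succ=(2,0,0) retry=(0,1,3)
13 | W1 LOAD | counter=2 r=(2,1,1) succ=(2,0,0) retry=(0,1,3)
14 | W2 LOAD | counter=2 r=(2,2,1) succ=(2,0,0) retry=(0,1,3)
15 | W2 CAS | counter=3 r=(2,2,1) succ=(2,1,0) retry=(0,1,3)
16 | W1 CAS | counter=3 r=(2,2,1) succ=(2,1,0) retry=(1,1,3)
17 | W2 LOAD | counter=3 r=(2,3,1) succ=(2,1,0) retry=(1,1,3)
18 | W2 CAS | counter=4 r=(2,3,1) succ=(2,2,0) retry=(1,1,3)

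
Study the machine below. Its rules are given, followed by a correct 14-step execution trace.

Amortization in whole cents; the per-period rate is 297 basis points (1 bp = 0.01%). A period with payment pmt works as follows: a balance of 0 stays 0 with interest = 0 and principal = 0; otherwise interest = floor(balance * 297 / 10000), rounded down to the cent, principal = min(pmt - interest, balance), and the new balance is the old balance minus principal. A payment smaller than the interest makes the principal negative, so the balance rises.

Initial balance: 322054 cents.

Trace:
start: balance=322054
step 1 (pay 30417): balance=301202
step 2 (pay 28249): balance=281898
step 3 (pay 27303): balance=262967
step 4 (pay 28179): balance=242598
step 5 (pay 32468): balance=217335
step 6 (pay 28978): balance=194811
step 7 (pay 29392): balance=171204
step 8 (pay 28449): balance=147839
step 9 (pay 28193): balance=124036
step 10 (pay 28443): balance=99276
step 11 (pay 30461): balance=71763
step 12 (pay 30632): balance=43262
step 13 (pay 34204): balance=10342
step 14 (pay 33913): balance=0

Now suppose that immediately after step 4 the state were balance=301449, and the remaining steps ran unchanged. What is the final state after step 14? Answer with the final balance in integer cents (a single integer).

55598

state after step 4 := balance=301449
step 5 (pay 32468): balance=277934
step 6 (pay 28978): balance=257210
step 7 (pay 29392): balance=235457
step 8 (pay 28449): balance=214001
step 9 (pay 28193): balance=192163
step 10 (pay 28443): balance=169427
step 11 (pay 30461): balance=143997
step 12 (pay 30632): balance=117641
step 13 (pay 34204): balance=86930
step 14 (pay 33913): balance=55598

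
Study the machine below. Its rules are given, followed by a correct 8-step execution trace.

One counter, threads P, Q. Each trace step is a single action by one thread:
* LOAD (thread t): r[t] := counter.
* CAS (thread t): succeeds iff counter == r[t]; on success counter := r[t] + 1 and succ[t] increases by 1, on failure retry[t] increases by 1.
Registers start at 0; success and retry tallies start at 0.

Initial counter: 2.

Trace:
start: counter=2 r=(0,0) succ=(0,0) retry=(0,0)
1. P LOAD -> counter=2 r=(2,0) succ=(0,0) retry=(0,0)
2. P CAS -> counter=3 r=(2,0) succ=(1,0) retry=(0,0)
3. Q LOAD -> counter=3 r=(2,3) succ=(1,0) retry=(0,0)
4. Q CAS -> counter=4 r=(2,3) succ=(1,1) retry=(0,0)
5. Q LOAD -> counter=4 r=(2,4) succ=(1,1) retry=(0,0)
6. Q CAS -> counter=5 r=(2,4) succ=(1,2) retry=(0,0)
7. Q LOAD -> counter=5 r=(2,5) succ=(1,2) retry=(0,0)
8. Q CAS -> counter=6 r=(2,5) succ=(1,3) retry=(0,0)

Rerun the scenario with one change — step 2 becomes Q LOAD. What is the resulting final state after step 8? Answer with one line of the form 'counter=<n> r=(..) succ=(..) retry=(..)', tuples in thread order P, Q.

(re-executing from step 2 with the substitution; state before step 2: counter=2 r=(2,0) succ=(0,0) retry=(0,0))
2. Q LOAD -> counter=2 r=(2,2) succ=(0,0) retry=(0,0)
3. Q LOAD -> counter=2 r=(2,2) succ=(0,0) retry=(0,0)
4. Q CAS -> counter=3 r=(2,2) succ=(0,1) retry=(0,0)
5. Q LOAD -> counter=3 r=(2,3) succ=(0,1) retry=(0,0)
6. Q CAS -> counter=4 r=(2,3) succ=(0,2) retry=(0,0)
7. Q LOAD -> counter=4 r=(2,4) succ=(0,2) retry=(0,0)
8. Q CAS -> counter=5 r=(2,4) succ=(0,3) retry=(0,0)

counter=5 r=(2,4) succ=(0,3) retry=(0,0)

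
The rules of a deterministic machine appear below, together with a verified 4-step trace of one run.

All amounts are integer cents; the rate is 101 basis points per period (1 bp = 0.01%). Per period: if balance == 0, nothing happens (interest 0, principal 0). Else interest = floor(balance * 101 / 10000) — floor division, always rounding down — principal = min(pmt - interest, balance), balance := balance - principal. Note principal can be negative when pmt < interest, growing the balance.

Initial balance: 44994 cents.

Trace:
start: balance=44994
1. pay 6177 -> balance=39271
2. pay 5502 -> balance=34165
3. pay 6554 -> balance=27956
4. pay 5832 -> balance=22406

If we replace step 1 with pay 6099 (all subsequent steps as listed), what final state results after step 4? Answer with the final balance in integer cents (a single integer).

(re-executing from step 1 with the substitution; state before step 1: balance=44994)
1. pay 6099 -> balance=39349
2. pay 5502 -> balance=34244
3. pay 6554 -> balance=28035
4. pay 5832 -> balance=22486

22486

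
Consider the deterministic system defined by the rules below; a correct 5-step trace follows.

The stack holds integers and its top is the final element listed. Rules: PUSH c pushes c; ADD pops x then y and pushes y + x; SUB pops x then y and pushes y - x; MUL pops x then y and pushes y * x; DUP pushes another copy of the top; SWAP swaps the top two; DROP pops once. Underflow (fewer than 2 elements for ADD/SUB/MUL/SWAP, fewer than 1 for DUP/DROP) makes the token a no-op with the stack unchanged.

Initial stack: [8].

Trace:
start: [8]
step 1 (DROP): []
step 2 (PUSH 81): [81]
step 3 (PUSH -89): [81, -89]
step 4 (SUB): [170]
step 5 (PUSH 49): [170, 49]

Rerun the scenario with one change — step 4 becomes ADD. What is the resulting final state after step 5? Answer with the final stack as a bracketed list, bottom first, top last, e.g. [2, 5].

[-8, 49]

(re-executing from step 4 with the substitution; state before step 4: [81, -89])
step 4 (ADD): [-8]
step 5 (PUSH 49): [-8, 49]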